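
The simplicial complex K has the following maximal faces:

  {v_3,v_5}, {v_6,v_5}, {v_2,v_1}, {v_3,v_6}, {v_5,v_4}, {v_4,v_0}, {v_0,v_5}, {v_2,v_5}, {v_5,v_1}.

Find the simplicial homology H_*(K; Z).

H_0 ≅ Z,  H_1 ≅ Z^3.

K has 7 vertices, 9 edges.
rank ∂_0 = 0, rank ∂_1 = 6 ⇒ b_0 = 7 − 0 − 6 = 1; all invariant factors of ∂_1 are 1 so no torsion. So H_0 = Z.
rank ∂_1 = 6, rank ∂_2 = 0 ⇒ b_1 = 9 − 6 − 0 = 3. So H_1 = Z^3.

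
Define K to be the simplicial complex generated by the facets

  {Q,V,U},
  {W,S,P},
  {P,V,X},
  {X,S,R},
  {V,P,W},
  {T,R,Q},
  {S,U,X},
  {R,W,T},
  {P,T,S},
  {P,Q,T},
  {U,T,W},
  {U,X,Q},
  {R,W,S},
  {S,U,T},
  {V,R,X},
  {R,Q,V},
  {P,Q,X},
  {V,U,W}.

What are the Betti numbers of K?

K has 9 vertices, 27 edges, 18 triangles.
rank ∂_0 = 0, rank ∂_1 = 8 ⇒ b_0 = 9 − 0 − 8 = 1; all invariant factors of ∂_1 are 1 so no torsion. So H_0 = Z.
rank ∂_1 = 8, rank ∂_2 = 18 ⇒ b_1 = 27 − 8 − 18 = 1; ∂_2 has invariant factor(s) [2] giving torsion. So H_1 = Z × Z/2.
rank ∂_2 = 18, rank ∂_3 = 0 ⇒ b_2 = 18 − 18 − 0 = 0. So H_2 = 0.

b_0 = 1, b_1 = 1, b_2 = 0.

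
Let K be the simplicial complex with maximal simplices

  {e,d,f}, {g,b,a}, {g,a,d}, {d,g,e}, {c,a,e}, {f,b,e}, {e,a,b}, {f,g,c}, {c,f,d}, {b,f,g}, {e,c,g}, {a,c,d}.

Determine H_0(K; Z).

H_0 ≅ Z.

Take the total order a < b < c < d < e < f < g on the vertex set. Then K (dimension 2) consists of the simplices:

  0-simplices (7): a, b, c, d, e, f, g
  1-simplices (18): ab, ac, ad, ae, ag, be, bf, bg, cd, ce, cf, cg, de, df, dg, ef, eg, fg
  2-simplices (12): abe, abg, acd, ace, adg, bef, bfg, cdf, ceg, cfg, def, deg

Hence C_0 ≅ Z^7, C_1 ≅ Z^18, C_2 ≅ Z^12.

The boundary map ∂_1: C_1 → C_0 is given by ∂[p,q] = [q] − [p]. For instance
  ∂ag = g − a.
The 7×18 boundary matrix has rank 6 and Smith normal form diag(1,1,1,1,1,1).

∂_2: C_2 → C_1 acts by ∂[p,q,r] = [q,r] − [p,r] + [p,q]. For instance
  ∂deg = eg − dg + de,
  ∂cfg = fg − cg + cf.
As a 18×12 matrix over Z this has rank 12, with invariant factors (1,1,1,1,1,1,1,1,1,1,1,2).

Now H_k = ker ∂_k / im ∂_{k+1}, so:

  H_0: rank C_0 − rank ∂_1 = 7 − 6 = 1, and the invariant factors of ∂_1 are all 1, so H_0 = Z.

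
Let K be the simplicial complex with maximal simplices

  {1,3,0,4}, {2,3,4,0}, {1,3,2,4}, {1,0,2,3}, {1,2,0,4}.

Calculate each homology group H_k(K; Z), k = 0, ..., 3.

K has 5 vertices, 10 edges, 10 triangles, 5 3-simplices.
rank ∂_0 = 0, rank ∂_1 = 4 ⇒ b_0 = 5 − 0 − 4 = 1; all invariant factors of ∂_1 are 1 so no torsion. So H_0 = Z.
rank ∂_1 = 4, rank ∂_2 = 6 ⇒ b_1 = 10 − 4 − 6 = 0; all invariant factors of ∂_2 are 1 so no torsion. So H_1 = 0.
rank ∂_2 = 6, rank ∂_3 = 4 ⇒ b_2 = 10 − 6 − 4 = 0; all invariant factors of ∂_3 are 1 so no torsion. So H_2 = 0.
rank ∂_3 = 4, rank ∂_4 = 0 ⇒ b_3 = 5 − 4 − 0 = 1. So H_3 = Z.

H_0 ≅ Z,  H_1 = 0,  H_2 = 0,  H_3 ≅ Z.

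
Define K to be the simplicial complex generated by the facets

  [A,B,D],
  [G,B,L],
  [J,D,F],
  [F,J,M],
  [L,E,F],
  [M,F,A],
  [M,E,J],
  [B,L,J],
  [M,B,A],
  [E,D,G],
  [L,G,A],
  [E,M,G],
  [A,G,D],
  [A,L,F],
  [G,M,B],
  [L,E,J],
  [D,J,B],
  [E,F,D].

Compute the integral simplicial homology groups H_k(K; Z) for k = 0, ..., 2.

H_0 = Z,  H_1 = Z ⊕ Z/2Z,  H_2 = 0.

Take the total order A < B < D < E < F < G < J < L < M on the vertex set. Then K (dimension 2) consists of the simplices:

  0-simplices (9): A, B, D, E, F, G, J, L, M
  1-simplices (27): AB, AD, AF, AG, AL, AM, BD, BG, BJ, BL, BM, DE, DF, DG, DJ, EF, EG, EJ, EL, EM, FJ, FL, FM, GL, GM, JL, JM
  2-simplices (18): ABD, ABM, ADG, AFL, AFM, AGL, BDJ, BGL, BGM, BJL, DEF, DEG, DFJ, EFL, EGM, EJL, EJM, FJM

giving chain groups C_0 ≅ Z^9, C_1 ≅ Z^27, C_2 ≅ Z^18.

Boundary ∂_1: C_1 → C_0 sends each edge [p,q] (with p < q) to q − p. For instance
  ∂AG = G − A.
As a 9×27 matrix over Z this has rank 8, with invariant factors (1,1,1,1,1,1,1,1).

∂_2: C_2 → C_1 maps a triangle to the signed sum of its edges. For instance
  ∂DEG = EG − DG + DE,
  ∂AGL = GL − AL + AG.
The resulting 27×18 matrix has rank 18, and its Smith normal form has invariant factors (1,1,1,1,1,1,1,1,1,1,1,1,1,1,1,1,1,2).

Now H_k = ker ∂_k / im ∂_{k+1}, so:

  H_0: rank C_0 − rank ∂_1 = 9 − 8 = 1, and the invariant factors of ∂_1 are all 1, so H_0 ≅ Z.
  H_1: rank ker ∂_1 − rank ∂_2 = (27 − 8) − 18 = 1, and ∂_2 has invariant factor 2 > 1, so H_1 ≅ Z ⊕ Z/2Z.
  H_2: rank ker ∂_2 − rank ∂_3 = (18 − 18) − 0 = 0, and there is no ∂_3, so H_2 ≅ 0.

As a check, the Euler characteristic is 9 − 27 + 18 = 0, which agrees with 1 − 1 + 0 = 0.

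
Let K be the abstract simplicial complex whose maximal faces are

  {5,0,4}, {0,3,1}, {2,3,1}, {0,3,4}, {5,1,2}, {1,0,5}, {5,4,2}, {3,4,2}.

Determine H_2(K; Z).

Take the total order 0 < 1 < 2 < 3 < 4 < 5 on the vertex set. Then K (dimension 2) consists of the simplices:

  0-simplices (6): [0], [1], [2], [3], [4], [5]
  1-simplices (12): [0,1], [0,3], [0,4], [0,5], [1,2], [1,3], [1,5], [2,3], [2,4], [2,5], [3,4], [4,5]
  2-simplices (8): [0,1,3], [0,1,5], [0,3,4], [0,4,5], [1,2,3], [1,2,5], [2,3,4], [2,4,5]

so the chain groups are C_0 ≅ Z^6, C_1 ≅ Z^12, C_2 ≅ Z^8.

∂_1: C_1 → C_0 maps an edge to its endpoints' difference, ∂[p,q] = q − p. For instance
  ∂[1,3] = [3] − [1].
The 6×12 boundary matrix has rank 5 and Smith normal form diag(1,1,1,1,1).

The boundary map ∂_2: C_2 → C_1 acts by ∂[p,q,r] = [q,r] − [p,r] + [p,q]. For instance
  ∂[1,2,5] = [2,5] − [1,5] + [1,2],
  ∂[0,4,5] = [4,5] − [0,5] + [0,4].
This gives a 12×8 integer matrix of rank 7; reducing to Smith normal form yields diagonal entries (1,1,1,1,1,1,1).

From H_k ≅ ker(∂_k) / im(∂_{k+1}) we obtain:

  H_2: rank ker ∂_2 − rank ∂_3 = (8 − 7) − 0 = 1, and there is no ∂_3, so H_2 = Z.

H_2 ≅ Z.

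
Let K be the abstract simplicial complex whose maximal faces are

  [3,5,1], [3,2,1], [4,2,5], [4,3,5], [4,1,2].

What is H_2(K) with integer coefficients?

H_2 = 0.

Order the vertices as 1 < 2 < 3 < 4 < 5. Listing each simplex with vertices in this order, K has dimension 2 with simplices:

  0-simplices (5): [1], [2], [3], [4], [5]
  1-simplices (10): [1,2], [1,3], [1,4], [1,5], [2,3], [2,4], [2,5], [3,4], [3,5], [4,5]
  2-simplices (5): [1,2,3], [1,2,4], [1,3,5], [2,4,5], [3,4,5]

Hence C_0 ≅ Z^5, C_1 ≅ Z^10, C_2 ≅ Z^5.

Boundary ∂_1: C_1 → C_0 sends each edge [p,q] (with p < q) to q − p. For instance
  ∂[2,4] = [4] − [2].
The 5×10 boundary matrix has rank 4 and Smith normal form diag(1,1,1,1).

Boundary ∂_2: C_2 → C_1 sends each 2-simplex [p,q,r] to [q,r] − [p,r] + [p,q]. For instance
  ∂[3,4,5] = [4,5] − [3,5] + [3,4],
  ∂[2,4,5] = [4,5] − [2,5] + [2,4].
This gives a 10×5 integer matrix of rank 5; reducing to Smith normal form yields diagonal entries (1,1,1,1,1).

From H_k ≅ ker(∂_k) / im(∂_{k+1}) we obtain:

  H_2: rank ker ∂_2 − rank ∂_3 = (5 − 5) − 0 = 0, and there is no ∂_3, so H_2 ≅ 0.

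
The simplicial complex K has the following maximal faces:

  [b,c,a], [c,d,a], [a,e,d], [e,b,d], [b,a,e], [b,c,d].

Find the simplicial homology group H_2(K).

Order the vertices as a < b < c < d < e. Listing each simplex with vertices in this order, K has dimension 2 with simplices:

  0-simplices (5): a, b, c, d, e
  1-simplices (9): ab, ac, ad, ae, bc, bd, be, cd, de
  2-simplices (6): abc, abe, acd, ade, bcd, bde

Hence C_0 ≅ Z^5, C_1 ≅ Z^9, C_2 ≅ Z^6.

Boundary ∂_1: C_1 → C_0 sends each edge [p,q] (with p < q) to q − p.
This gives a 5×9 integer matrix of rank 4; reducing to Smith normal form yields diagonal entries (1,1,1,1).

The boundary map ∂_2: C_2 → C_1 maps a triangle to the signed sum of its edges. For instance
  ∂abe = be − ae + ab,
  ∂acd = cd − ad + ac.
This gives a 9×6 integer matrix of rank 5; reducing to Smith normal form yields diagonal entries (1,1,1,1,1).

From H_k ≅ ker(∂_k) / im(∂_{k+1}) we obtain:

  H_2: rank ker ∂_2 − rank ∂_3 = (6 − 5) − 0 = 1, and there is no ∂_3, so H_2 = Z.

(K is a triangulation of the 2-sphere S^2.)

H_2 = Z.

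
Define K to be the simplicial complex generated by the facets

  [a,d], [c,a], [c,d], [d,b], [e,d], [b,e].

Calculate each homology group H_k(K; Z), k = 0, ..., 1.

We work with the vertex ordering a < b < c < d < e. The simplices of K, each written with vertices in increasing order, are:

  0-simplices (5): a, b, c, d, e
  1-simplices (6): ac, ad, bd, be, cd, de

Hence C_0 ≅ Z^5, C_1 ≅ Z^6.

∂_1: C_1 → C_0 maps an edge to its endpoints' difference, ∂[p,q] = q − p. For instance
  ∂cd = d − c.
The resulting 5×6 matrix has rank 4, and its Smith normal form has invariant factors (1,1,1,1).

Computing H_k = (kernel of ∂_k) / (image of ∂_{k+1}):

  H_0: rank C_0 − rank ∂_1 = 5 − 4 = 1, and the invariant factors of ∂_1 are all 1, so H_0 ≅ Z.
  H_1: rank ker ∂_1 − rank ∂_2 = (6 − 4) − 0 = 2, and there is no ∂_2, so H_1 ≅ Z^2.

As a check, the Euler characteristic is 5 − 6 = -1, which agrees with 1 − 2 = -1.
(K is a triangulation of a wedge of 2 circles.)

H_0 ≅ Z,  H_1 ≅ Z^2.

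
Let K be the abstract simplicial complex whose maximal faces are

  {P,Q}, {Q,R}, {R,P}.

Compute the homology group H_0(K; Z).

H_0 = Z.

We work with the vertex ordering P < Q < R. The simplices of K, each written with vertices in increasing order, are:

  0-simplices (3): P, Q, R
  1-simplices (3): PQ, PR, QR

so the chain groups are C_0 ≅ Z^3, C_1 ≅ Z^3.

∂_1: C_1 → C_0 sends each edge [p,q] (with p < q) to q − p.
The 3×3 boundary matrix has rank 2 and Smith normal form diag(1,1).

Reading off H_k = ker ∂_k / im ∂_{k+1}:

  H_0: rank C_0 − rank ∂_1 = 3 − 2 = 1, and the invariant factors of ∂_1 are all 1, so H_0 ≅ Z.

(K is a triangulation of the circle S^1.)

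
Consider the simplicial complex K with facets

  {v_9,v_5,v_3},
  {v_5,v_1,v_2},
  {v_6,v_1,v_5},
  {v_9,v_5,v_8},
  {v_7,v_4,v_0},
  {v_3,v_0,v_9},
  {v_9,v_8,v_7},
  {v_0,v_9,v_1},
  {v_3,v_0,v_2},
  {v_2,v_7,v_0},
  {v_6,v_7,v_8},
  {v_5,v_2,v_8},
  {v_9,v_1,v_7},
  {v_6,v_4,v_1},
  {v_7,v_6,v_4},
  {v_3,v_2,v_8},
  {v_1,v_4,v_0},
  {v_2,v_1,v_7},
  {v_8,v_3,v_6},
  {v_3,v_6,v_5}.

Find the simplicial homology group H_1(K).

H_1 ≅ Z ⊕ Z/2.

K has 10 vertices, 30 edges, 20 triangles.
rank ∂_1 = 9, rank ∂_2 = 20 ⇒ b_1 = 30 − 9 − 20 = 1; ∂_2 has invariant factor(s) [2] giving torsion. So H_1 ≅ Z ⊕ Z/2.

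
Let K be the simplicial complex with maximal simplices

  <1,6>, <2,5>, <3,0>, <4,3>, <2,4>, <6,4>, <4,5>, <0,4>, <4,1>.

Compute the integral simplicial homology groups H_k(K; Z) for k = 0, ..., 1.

Order the vertices as 0 < 1 < 2 < 3 < 4 < 5 < 6. Listing each simplex with vertices in this order, K has dimension 1 with simplices:

  0-simplices (7): [0], [1], [2], [3], [4], [5], [6]
  1-simplices (9): [0,3], [0,4], [1,4], [1,6], [2,4], [2,5], [3,4], [4,5], [4,6]

giving chain groups C_0 ≅ Z^7, C_1 ≅ Z^9.

Boundary ∂_1: C_1 → C_0 maps an edge to its endpoints' difference, ∂[p,q] = q − p. For instance
  ∂[2,4] = [4] − [2].
The 7×9 boundary matrix has rank 6 and Smith normal form diag(1,1,1,1,1,1).

Now H_k = ker ∂_k / im ∂_{k+1}, so:

  H_0: rank C_0 − rank ∂_1 = 7 − 6 = 1, and the invariant factors of ∂_1 are all 1, so H_0 ≅ Z.
  H_1: rank ker ∂_1 − rank ∂_2 = (9 − 6) − 0 = 3, and there is no ∂_2, so H_1 ≅ Z^3.

As a check, the Euler characteristic is 7 − 9 = -2, which agrees with 1 − 3 = -2.

H_0 = Z,  H_1 = Z^3.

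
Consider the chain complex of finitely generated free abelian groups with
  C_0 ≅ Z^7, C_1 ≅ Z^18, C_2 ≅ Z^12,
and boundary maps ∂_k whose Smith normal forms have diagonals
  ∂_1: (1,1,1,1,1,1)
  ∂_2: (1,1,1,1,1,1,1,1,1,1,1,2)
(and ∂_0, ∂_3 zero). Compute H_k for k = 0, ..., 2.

H_0 ≅ Z,  H_1 ≅ Z/2,  H_2 = 0.

H_0: b_0 = 7 − 0 − 6 = 1; torsion from ∂_1 factors > 1: none. So H_0 ≅ Z.
H_1: b_1 = 18 − 6 − 12 = 0; torsion from ∂_2 factors > 1: [2]. So H_1 ≅ Z/2.
H_2: b_2 = 12 − 12 − 0 = 0; torsion from ∂_3 factors > 1: none. So H_2 ≅ 0.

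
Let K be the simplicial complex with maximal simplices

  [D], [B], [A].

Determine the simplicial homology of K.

H_0 ≅ Z^3.

Take the total order A < B < D on the vertex set. Then K (dimension 0) consists of the simplices:

  0-simplices (3): A, B, D

so the chain groups are C_0 ≅ Z^3.

Computing H_k = (kernel of ∂_k) / (image of ∂_{k+1}):

  H_0: rank C_0 − rank ∂_1 = 3 − 0 = 3, and there is no ∂_1, so H_0 = Z^3.

(K is a triangulation of a set of 3 points.)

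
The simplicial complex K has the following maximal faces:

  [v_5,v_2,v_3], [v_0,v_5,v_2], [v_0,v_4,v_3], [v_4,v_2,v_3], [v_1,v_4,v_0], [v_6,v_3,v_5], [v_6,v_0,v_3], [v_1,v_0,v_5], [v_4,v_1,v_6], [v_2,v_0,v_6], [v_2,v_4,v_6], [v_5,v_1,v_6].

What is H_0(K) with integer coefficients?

Order the vertices as v_0 < v_1 < v_2 < v_3 < v_4 < v_5 < v_6. Listing each simplex with vertices in this order, K has dimension 2 with simplices:

  0-simplices (7): [v_0], [v_1], [v_2], [v_3], [v_4], [v_5], [v_6]
  1-simplices (18): (18 of them)
  2-simplices (12): (12 of them)

giving chain groups C_0 ≅ Z^7, C_1 ≅ Z^18, C_2 ≅ Z^12.

The boundary map ∂_1: C_1 → C_0 maps an edge to its endpoints' difference, ∂[p,q] = q − p.
This gives a 7×18 integer matrix of rank 6; reducing to Smith normal form yields diagonal entries (1,1,1,1,1,1).

The boundary map ∂_2: C_2 → C_1 maps a triangle to the signed sum of its edges. For instance
  ∂[v_3,v_5,v_6] = [v_5,v_6] − [v_3,v_6] + [v_3,v_5],
  ∂[v_0,v_2,v_5] = [v_2,v_5] − [v_0,v_5] + [v_0,v_2].
This gives a 18×12 integer matrix of rank 12; reducing to Smith normal form yields diagonal entries (1,1,1,1,1,1,1,1,1,1,1,2).

From H_k ≅ ker(∂_k) / im(∂_{k+1}) we obtain:

  H_0: rank C_0 − rank ∂_1 = 7 − 6 = 1, and the invariant factors of ∂_1 are all 1, so H_0 = Z.

H_0 ≅ Z.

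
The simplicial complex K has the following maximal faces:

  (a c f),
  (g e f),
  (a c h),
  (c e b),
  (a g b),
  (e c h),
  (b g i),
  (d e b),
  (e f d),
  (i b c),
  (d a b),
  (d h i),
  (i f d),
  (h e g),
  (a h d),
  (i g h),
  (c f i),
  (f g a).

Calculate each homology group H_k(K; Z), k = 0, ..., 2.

We work with the vertex ordering a < b < c < d < e < f < g < h < i. The simplices of K, each written with vertices in increasing order, are:

  0-simplices (9): a, b, c, d, e, f, g, h, i
  1-simplices (27): ab, ac, ad, af, ag, ah, bc, bd, be, bg, bi, ce, cf, ch, ci, de, df, dh, di, ef, eg, eh, fg, fi, gh, gi, hi
  2-simplices (18): abd, abg, acf, ach, adh, afg, bce, bci, bde, bgi, ceh, cfi, def, dfi, dhi, efg, egh, ghi

Hence C_0 ≅ Z^9, C_1 ≅ Z^27, C_2 ≅ Z^18.

The boundary map ∂_1: C_1 → C_0 is given by ∂[p,q] = [q] − [p].
The 9×27 boundary matrix has rank 8 and Smith normal form diag(1,1,1,1,1,1,1,1).

The boundary map ∂_2: C_2 → C_1 acts by ∂[p,q,r] = [q,r] − [p,r] + [p,q]. For instance
  ∂egh = gh − eh + eg,
  ∂bce = ce − be + bc.
This gives a 27×18 integer matrix of rank 17; reducing to Smith normal form yields diagonal entries (1,1,1,1,1,1,1,1,1,1,1,1,1,1,1,1,1).

Reading off H_k = ker ∂_k / im ∂_{k+1}:

  H_0: rank C_0 − rank ∂_1 = 9 − 8 = 1, and the invariant factors of ∂_1 are all 1, so H_0 ≅ Z.
  H_1: rank ker ∂_1 − rank ∂_2 = (27 − 8) − 17 = 2, and the invariant factors of ∂_2 are all 1, so H_1 ≅ Z^2.
  H_2: rank ker ∂_2 − rank ∂_3 = (18 − 17) − 0 = 1, and there is no ∂_3, so H_2 ≅ Z.

H_0 = Z,  H_1 = Z^2,  H_2 = Z.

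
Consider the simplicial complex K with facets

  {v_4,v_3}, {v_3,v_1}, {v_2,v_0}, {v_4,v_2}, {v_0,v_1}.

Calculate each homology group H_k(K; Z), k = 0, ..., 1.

H_0 ≅ Z,  H_1 ≅ Z.

We work with the vertex ordering v_0 < v_1 < v_2 < v_3 < v_4. The simplices of K, each written with vertices in increasing order, are:

  0-simplices (5): [v_0], [v_1], [v_2], [v_3], [v_4]
  1-simplices (5): [v_0,v_1], [v_0,v_2], [v_1,v_3], [v_2,v_4], [v_3,v_4]

Hence C_0 ≅ Z^5, C_1 ≅ Z^5.

Boundary ∂_1: C_1 → C_0 maps an edge to its endpoints' difference, ∂[p,q] = q − p. For instance
  ∂[v_3,v_4] = [v_4] − [v_3].
As a 5×5 matrix over Z this has rank 4, with invariant factors (1,1,1,1).

Reading off H_k = ker ∂_k / im ∂_{k+1}:

  H_0: rank C_0 − rank ∂_1 = 5 − 4 = 1, and the invariant factors of ∂_1 are all 1, so H_0 = Z.
  H_1: rank ker ∂_1 − rank ∂_2 = (5 − 4) − 0 = 1, and there is no ∂_2, so H_1 = Z.

As a check, the Euler characteristic is 5 − 5 = 0, which agrees with 1 − 1 = 0.
(K is a triangulation of the circle S^1.)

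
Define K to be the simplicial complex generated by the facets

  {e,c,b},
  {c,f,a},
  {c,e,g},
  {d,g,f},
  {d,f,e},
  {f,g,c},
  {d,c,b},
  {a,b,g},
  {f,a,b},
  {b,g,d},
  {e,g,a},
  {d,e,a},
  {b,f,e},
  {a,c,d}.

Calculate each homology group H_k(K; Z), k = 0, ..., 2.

Order the vertices as a < b < c < d < e < f < g. Listing each simplex with vertices in this order, K has dimension 2 with simplices:

  0-simplices (7): a, b, c, d, e, f, g
  1-simplices (21): ab, ac, ad, ae, af, ag, bc, bd, be, bf, bg, cd, ce, cf, cg, de, df, dg, ef, eg, fg
  2-simplices (14): abf, abg, acd, acf, ade, aeg, bcd, bce, bdg, bef, ceg, cfg, def, dfg

so the chain groups are C_0 ≅ Z^7, C_1 ≅ Z^21, C_2 ≅ Z^14.

The boundary map ∂_1: C_1 → C_0 maps an edge to its endpoints' difference, ∂[p,q] = q − p.
The 7×21 boundary matrix has rank 6 and Smith normal form diag(1,1,1,1,1,1).

∂_2: C_2 → C_1 maps a triangle to the signed sum of its edges. For instance
  ∂def = ef − df + de,
  ∂bdg = dg − bg + bd.
This gives a 21×14 integer matrix of rank 13; reducing to Smith normal form yields diagonal entries (1,1,1,1,1,1,1,1,1,1,1,1,1).

Computing H_k = (kernel of ∂_k) / (image of ∂_{k+1}):

  H_0: rank C_0 − rank ∂_1 = 7 − 6 = 1, and the invariant factors of ∂_1 are all 1, so H_0 ≅ Z.
  H_1: rank ker ∂_1 − rank ∂_2 = (21 − 6) − 13 = 2, and the invariant factors of ∂_2 are all 1, so H_1 ≅ Z^2.
  H_2: rank ker ∂_2 − rank ∂_3 = (14 − 13) − 0 = 1, and there is no ∂_3, so H_2 ≅ Z.

(K is a triangulation of the torus T^2.)

H_0 = Z,  H_1 = Z^2,  H_2 = Z.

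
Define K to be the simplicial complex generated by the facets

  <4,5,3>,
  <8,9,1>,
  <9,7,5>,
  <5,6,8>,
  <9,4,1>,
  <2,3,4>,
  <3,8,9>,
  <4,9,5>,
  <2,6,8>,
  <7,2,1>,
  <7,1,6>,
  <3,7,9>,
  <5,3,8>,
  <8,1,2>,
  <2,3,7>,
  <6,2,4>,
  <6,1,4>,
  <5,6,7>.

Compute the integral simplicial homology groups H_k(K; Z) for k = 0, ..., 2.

H_0 ≅ Z,  H_1 ≅ Z ⊕ Z/2,  H_2 = 0.

Take the total order 1 < 2 < 3 < 4 < 5 < 6 < 7 < 8 < 9 on the vertex set. Then K (dimension 2) consists of the simplices:

  0-simplices (9): [1], [2], [3], [4], [5], [6], [7], [8], [9]
  1-simplices (27): (27 of them)
  2-simplices (18): [1,2,7], [1,2,8], [1,4,6], [1,4,9], [1,6,7], [1,8,9], [2,3,4], [2,3,7], [2,4,6], [2,6,8], [3,4,5], [3,5,8], [3,7,9], [3,8,9], [4,5,9], [5,6,7], [5,6,8], [5,7,9]

so the chain groups are C_0 ≅ Z^9, C_1 ≅ Z^27, C_2 ≅ Z^18.

∂_1: C_1 → C_0 maps an edge to its endpoints' difference, ∂[p,q] = q − p.
This gives a 9×27 integer matrix of rank 8; reducing to Smith normal form yields diagonal entries (1,1,1,1,1,1,1,1).

∂_2: C_2 → C_1 maps a triangle to the signed sum of its edges. For instance
  ∂[3,5,8] = [5,8] − [3,8] + [3,5],
  ∂[3,8,9] = [8,9] − [3,9] + [3,8].
As a 27×18 matrix over Z this has rank 18, with invariant factors (1,1,1,1,1,1,1,1,1,1,1,1,1,1,1,1,1,2).

Computing H_k = (kernel of ∂_k) / (image of ∂_{k+1}):

  H_0: rank C_0 − rank ∂_1 = 9 − 8 = 1, and the invariant factors of ∂_1 are all 1, so H_0 ≅ Z.
  H_1: rank ker ∂_1 − rank ∂_2 = (27 − 8) − 18 = 1, and ∂_2 has invariant factor 2 > 1, so H_1 ≅ Z ⊕ Z/2.
  H_2: rank ker ∂_2 − rank ∂_3 = (18 − 18) − 0 = 0, and there is no ∂_3, so H_2 ≅ 0.

As a check, the Euler characteristic is 9 − 27 + 18 = 0, which agrees with 1 − 1 + 0 = 0.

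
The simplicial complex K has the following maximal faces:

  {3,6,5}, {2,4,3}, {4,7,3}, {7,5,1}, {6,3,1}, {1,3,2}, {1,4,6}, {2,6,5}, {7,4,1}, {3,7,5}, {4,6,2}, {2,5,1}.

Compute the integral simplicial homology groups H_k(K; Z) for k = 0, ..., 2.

Take the total order 1 < 2 < 3 < 4 < 5 < 6 < 7 on the vertex set. Then K (dimension 2) consists of the simplices:

  0-simplices (7): [1], [2], [3], [4], [5], [6], [7]
  1-simplices (18): [1,2], [1,3], [1,4], [1,5], [1,6], [1,7], [2,3], [2,4], [2,5], [2,6], [3,4], [3,5], [3,6], [3,7], [4,6], [4,7], [5,6], [5,7]
  2-simplices (12): [1,2,3], [1,2,5], [1,3,6], [1,4,6], [1,4,7], [1,5,7], [2,3,4], [2,4,6], [2,5,6], [3,4,7], [3,5,6], [3,5,7]

Hence C_0 ≅ Z^7, C_1 ≅ Z^18, C_2 ≅ Z^12.

∂_1: C_1 → C_0 is given by ∂[p,q] = [q] − [p]. For instance
  ∂[2,6] = [6] − [2].
As a 7×18 matrix over Z this has rank 6, with invariant factors (1,1,1,1,1,1).

The boundary map ∂_2: C_2 → C_1 acts by ∂[p,q,r] = [q,r] − [p,r] + [p,q]. For instance
  ∂[3,4,7] = [4,7] − [3,7] + [3,4],
  ∂[1,4,6] = [4,6] − [1,6] + [1,4].
The resulting 18×12 matrix has rank 12, and its Smith normal form has invariant factors (1,1,1,1,1,1,1,1,1,1,1,2).

Now H_k = ker ∂_k / im ∂_{k+1}, so:

  H_0: rank C_0 − rank ∂_1 = 7 − 6 = 1, and the invariant factors of ∂_1 are all 1, so H_0 ≅ Z.
  H_1: rank ker ∂_1 − rank ∂_2 = (18 − 6) − 12 = 0, and ∂_2 has invariant factor 2 > 1, so H_1 ≅ Z/2Z.
  H_2: rank ker ∂_2 − rank ∂_3 = (12 − 12) − 0 = 0, and there is no ∂_3, so H_2 ≅ 0.

H_0 = Z,  H_1 = Z/2Z,  H_2 = 0.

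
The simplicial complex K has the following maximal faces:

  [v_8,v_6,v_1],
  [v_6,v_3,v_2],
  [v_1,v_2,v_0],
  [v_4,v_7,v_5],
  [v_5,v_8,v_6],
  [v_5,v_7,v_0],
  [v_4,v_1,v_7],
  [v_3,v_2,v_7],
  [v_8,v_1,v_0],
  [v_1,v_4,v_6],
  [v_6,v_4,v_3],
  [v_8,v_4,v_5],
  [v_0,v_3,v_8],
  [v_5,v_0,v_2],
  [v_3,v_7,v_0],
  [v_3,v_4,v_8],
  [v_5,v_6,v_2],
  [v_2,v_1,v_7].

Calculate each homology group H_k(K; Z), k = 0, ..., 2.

We work with the vertex ordering v_0 < v_1 < v_2 < v_3 < v_4 < v_5 < v_6 < v_7 < v_8. The simplices of K, each written with vertices in increasing order, are:

  0-simplices (9): [v_0], [v_1], [v_2], [v_3], [v_4], [v_5], [v_6], [v_7], [v_8]
  1-simplices (27): (27 of them)
  2-simplices (18): (18 of them)

so the chain groups are C_0 ≅ Z^9, C_1 ≅ Z^27, C_2 ≅ Z^18.

Boundary ∂_1: C_1 → C_0 sends each edge [p,q] (with p < q) to q − p.
The resulting 9×27 matrix has rank 8, and its Smith normal form has invariant factors (1,1,1,1,1,1,1,1).

Boundary ∂_2: C_2 → C_1 acts by ∂[p,q,r] = [q,r] − [p,r] + [p,q]. For instance
  ∂[v_2,v_3,v_7] = [v_3,v_7] − [v_2,v_7] + [v_2,v_3],
  ∂[v_0,v_3,v_8] = [v_3,v_8] − [v_0,v_8] + [v_0,v_3].
As a 27×18 matrix over Z this has rank 18, with invariant factors (1,1,1,1,1,1,1,1,1,1,1,1,1,1,1,1,1,2).

Now H_k = ker ∂_k / im ∂_{k+1}, so:

  H_0: rank C_0 − rank ∂_1 = 9 − 8 = 1, and the invariant factors of ∂_1 are all 1, so H_0 = Z.
  H_1: rank ker ∂_1 − rank ∂_2 = (27 − 8) − 18 = 1, and ∂_2 has invariant factor 2 > 1, so H_1 = Z ⊕ Z_2.
  H_2: rank ker ∂_2 − rank ∂_3 = (18 − 18) − 0 = 0, and there is no ∂_3, so H_2 = 0.

H_0 ≅ Z,  H_1 ≅ Z ⊕ Z_2,  H_2 = 0.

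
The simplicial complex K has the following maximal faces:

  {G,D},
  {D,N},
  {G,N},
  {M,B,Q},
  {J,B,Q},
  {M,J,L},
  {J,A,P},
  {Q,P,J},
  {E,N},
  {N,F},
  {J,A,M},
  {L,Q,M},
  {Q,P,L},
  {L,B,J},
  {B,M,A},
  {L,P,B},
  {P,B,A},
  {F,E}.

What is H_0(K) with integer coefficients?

H_0 ≅ Z^2.

Fix the vertex order A < B < D < E < F < G < J < L < M < N < P < Q and write every simplex with vertices in increasing order. Then dim K = 2 and the simplices of K are:

  0-simplices (12): A, B, D, E, F, G, J, L, M, N, P, Q
  1-simplices (24): AB, AJ, AM, AP, BJ, BL, BM, BP, BQ, DG, DN, EF, EN, FN, GN, JL, JM, JP, JQ, LM, LP, LQ, MQ, PQ
  2-simplices (12): ABM, ABP, AJM, AJP, BJL, BJQ, BLP, BMQ, JLM, JPQ, LMQ, LPQ

giving chain groups C_0 ≅ Z^12, C_1 ≅ Z^24, C_2 ≅ Z^12.

∂_1: C_1 → C_0 is given by ∂[p,q] = [q] − [p]. For instance
  ∂BP = P − B.
As a 12×24 matrix over Z this has rank 10, with invariant factors (1,1,1,1,1,1,1,1,1,1).

Boundary ∂_2: C_2 → C_1 maps a triangle to the signed sum of its edges. For instance
  ∂LMQ = MQ − LQ + LM,
  ∂JLM = LM − JM + JL.
This gives a 24×12 integer matrix of rank 12; reducing to Smith normal form yields diagonal entries (1,1,1,1,1,1,1,1,1,1,1,2).

Reading off H_k = ker ∂_k / im ∂_{k+1}:

  H_0: rank C_0 − rank ∂_1 = 12 − 10 = 2, and the invariant factors of ∂_1 are all 1, so H_0 = Z^2.

(K is a triangulation of the disjoint union of a wedge of 2 circles and the real projective plane RP^2.)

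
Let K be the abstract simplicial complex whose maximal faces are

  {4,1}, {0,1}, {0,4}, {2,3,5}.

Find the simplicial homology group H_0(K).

H_0 ≅ Z^2.

Order the vertices as 0 < 1 < 2 < 3 < 4 < 5. Listing each simplex with vertices in this order, K has dimension 2 with simplices:

  0-simplices (6): [0], [1], [2], [3], [4], [5]
  1-simplices (6): [0,1], [0,4], [1,4], [2,3], [2,5], [3,5]
  2-simplices (1): [2,3,5]

giving chain groups C_0 ≅ Z^6, C_1 ≅ Z^6, C_2 ≅ Z^1.

∂_1: C_1 → C_0 sends each edge [p,q] (with p < q) to q − p.
This gives a 6×6 integer matrix of rank 4; reducing to Smith normal form yields diagonal entries (1,1,1,1).

The boundary map ∂_2: C_2 → C_1 sends each 2-simplex [p,q,r] to [q,r] − [p,r] + [p,q]. For instance
  ∂[2,3,5] = [3,5] − [2,5] + [2,3].
This gives a 6×1 integer matrix of rank 1; reducing to Smith normal form yields diagonal entries (1).

From H_k ≅ ker(∂_k) / im(∂_{k+1}) we obtain:

  H_0: rank C_0 − rank ∂_1 = 6 − 4 = 2, and the invariant factors of ∂_1 are all 1, so H_0 = Z^2.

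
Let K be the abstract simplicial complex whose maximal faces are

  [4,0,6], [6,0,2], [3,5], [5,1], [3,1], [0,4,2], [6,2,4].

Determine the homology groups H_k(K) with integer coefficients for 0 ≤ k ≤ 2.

H_0 = Z^2,  H_1 = Z,  H_2 = Z.

Take the total order 0 < 1 < 2 < 3 < 4 < 5 < 6 on the vertex set. Then K (dimension 2) consists of the simplices:

  0-simplices (7): [0], [1], [2], [3], [4], [5], [6]
  1-simplices (9): [0,2], [0,4], [0,6], [1,3], [1,5], [2,4], [2,6], [3,5], [4,6]
  2-simplices (4): [0,2,4], [0,2,6], [0,4,6], [2,4,6]

so the chain groups are C_0 ≅ Z^7, C_1 ≅ Z^9, C_2 ≅ Z^4.

Boundary ∂_1: C_1 → C_0 is given by ∂[p,q] = [q] − [p]. For instance
  ∂[1,5] = [5] − [1].
The 7×9 boundary matrix has rank 5 and Smith normal form diag(1,1,1,1,1).

∂_2: C_2 → C_1 sends each 2-simplex [p,q,r] to [q,r] − [p,r] + [p,q]. For instance
  ∂[0,2,4] = [2,4] − [0,4] + [0,2],
  ∂[0,2,6] = [2,6] − [0,6] + [0,2].
The resulting 9×4 matrix has rank 3, and its Smith normal form has invariant factors (1,1,1).

Reading off H_k = ker ∂_k / im ∂_{k+1}:

  H_0: rank C_0 − rank ∂_1 = 7 − 5 = 2, and the invariant factors of ∂_1 are all 1, so H_0 ≅ Z^2.
  H_1: rank ker ∂_1 − rank ∂_2 = (9 − 5) − 3 = 1, and the invariant factors of ∂_2 are all 1, so H_1 ≅ Z.
  H_2: rank ker ∂_2 − rank ∂_3 = (4 − 3) − 0 = 1, and there is no ∂_3, so H_2 ≅ Z.

As a check, the Euler characteristic is 7 − 9 + 4 = 2, which agrees with 2 − 1 + 1 = 2.
(K is a triangulation of the disjoint union of the circle S^1 and the 2-sphere S^2.)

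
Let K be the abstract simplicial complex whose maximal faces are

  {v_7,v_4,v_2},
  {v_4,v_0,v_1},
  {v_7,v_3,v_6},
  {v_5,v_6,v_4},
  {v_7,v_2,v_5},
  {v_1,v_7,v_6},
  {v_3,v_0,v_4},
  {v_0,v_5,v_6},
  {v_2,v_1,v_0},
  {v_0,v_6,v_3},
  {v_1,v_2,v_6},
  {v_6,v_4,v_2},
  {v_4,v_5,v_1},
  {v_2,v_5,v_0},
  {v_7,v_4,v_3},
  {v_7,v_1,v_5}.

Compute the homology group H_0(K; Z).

Take the total order v_0 < v_1 < v_2 < v_3 < v_4 < v_5 < v_6 < v_7 on the vertex set. Then K (dimension 2) consists of the simplices:

  0-simplices (8): [v_0], [v_1], [v_2], [v_3], [v_4], [v_5], [v_6], [v_7]
  1-simplices (24): (24 of them)
  2-simplices (16): (16 of them)

giving chain groups C_0 ≅ Z^8, C_1 ≅ Z^24, C_2 ≅ Z^16.

∂_1: C_1 → C_0 sends each edge [p,q] (with p < q) to q − p.
As a 8×24 matrix over Z this has rank 7, with invariant factors (1,1,1,1,1,1,1).

The boundary map ∂_2: C_2 → C_1 acts by ∂[p,q,r] = [q,r] − [p,r] + [p,q]. For instance
  ∂[v_0,v_3,v_4] = [v_3,v_4] − [v_0,v_4] + [v_0,v_3],
  ∂[v_3,v_6,v_7] = [v_6,v_7] − [v_3,v_7] + [v_3,v_6].
As a 24×16 matrix over Z this has rank 15, with invariant factors (1,1,1,1,1,1,1,1,1,1,1,1,1,1,1).

Reading off H_k = ker ∂_k / im ∂_{k+1}:

  H_0: rank C_0 − rank ∂_1 = 8 − 7 = 1, and the invariant factors of ∂_1 are all 1, so H_0 = Z.

H_0 = Z.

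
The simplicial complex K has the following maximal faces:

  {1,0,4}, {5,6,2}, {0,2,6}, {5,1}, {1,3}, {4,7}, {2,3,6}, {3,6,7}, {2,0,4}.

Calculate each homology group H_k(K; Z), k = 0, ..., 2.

H_0 = Z,  H_1 = Z^3,  H_2 = 0.

Take the total order 0 < 1 < 2 < 3 < 4 < 5 < 6 < 7 on the vertex set. Then K (dimension 2) consists of the simplices:

  0-simplices (8): [0], [1], [2], [3], [4], [5], [6], [7]
  1-simplices (16): [0,1], [0,2], [0,4], [0,6], [1,3], [1,4], [1,5], [2,3], [2,4], [2,5], [2,6], [3,6], [3,7], [4,7], [5,6], [6,7]
  2-simplices (6): [0,1,4], [0,2,4], [0,2,6], [2,3,6], [2,5,6], [3,6,7]

giving chain groups C_0 ≅ Z^8, C_1 ≅ Z^16, C_2 ≅ Z^6.

∂_1: C_1 → C_0 is given by ∂[p,q] = [q] − [p]. For instance
  ∂[2,5] = [5] − [2].
The 8×16 boundary matrix has rank 7 and Smith normal form diag(1,1,1,1,1,1,1).

Boundary ∂_2: C_2 → C_1 maps a triangle to the signed sum of its edges. For instance
  ∂[0,2,6] = [2,6] − [0,6] + [0,2],
  ∂[2,3,6] = [3,6] − [2,6] + [2,3].
This gives a 16×6 integer matrix of rank 6; reducing to Smith normal form yields diagonal entries (1,1,1,1,1,1).

Reading off H_k = ker ∂_k / im ∂_{k+1}:

  H_0: rank C_0 − rank ∂_1 = 8 − 7 = 1, and the invariant factors of ∂_1 are all 1, so H_0 = Z.
  H_1: rank ker ∂_1 − rank ∂_2 = (16 − 7) − 6 = 3, and the invariant factors of ∂_2 are all 1, so H_1 = Z^3.
  H_2: rank ker ∂_2 − rank ∂_3 = (6 − 6) − 0 = 0, and there is no ∂_3, so H_2 = 0.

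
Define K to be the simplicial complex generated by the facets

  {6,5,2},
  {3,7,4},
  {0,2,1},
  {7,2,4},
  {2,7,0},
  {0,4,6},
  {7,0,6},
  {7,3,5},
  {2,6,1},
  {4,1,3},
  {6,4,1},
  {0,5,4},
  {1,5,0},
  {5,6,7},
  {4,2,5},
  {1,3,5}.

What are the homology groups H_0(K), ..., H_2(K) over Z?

H_0 ≅ Z,  H_1 ≅ Z^2,  H_2 ≅ Z.

Order the vertices as 0 < 1 < 2 < 3 < 4 < 5 < 6 < 7. Listing each simplex with vertices in this order, K has dimension 2 with simplices:

  0-simplices (8): [0], [1], [2], [3], [4], [5], [6], [7]
  1-simplices (24): (24 of them)
  2-simplices (16): [0,1,2], [0,1,5], [0,2,7], [0,4,5], [0,4,6], [0,6,7], [1,2,6], [1,3,4], [1,3,5], [1,4,6], [2,4,5], [2,4,7], [2,5,6], [3,4,7], [3,5,7], [5,6,7]

so the chain groups are C_0 ≅ Z^8, C_1 ≅ Z^24, C_2 ≅ Z^16.

The boundary map ∂_1: C_1 → C_0 sends each edge [p,q] (with p < q) to q − p. For instance
  ∂[3,4] = [4] − [3].
This gives a 8×24 integer matrix of rank 7; reducing to Smith normal form yields diagonal entries (1,1,1,1,1,1,1).

∂_2: C_2 → C_1 maps a triangle to the signed sum of its edges. For instance
  ∂[1,2,6] = [2,6] − [1,6] + [1,2],
  ∂[1,4,6] = [4,6] − [1,6] + [1,4].
As a 24×16 matrix over Z this has rank 15, with invariant factors (1,1,1,1,1,1,1,1,1,1,1,1,1,1,1).

Reading off H_k = ker ∂_k / im ∂_{k+1}:

  H_0: rank C_0 − rank ∂_1 = 8 − 7 = 1, and the invariant factors of ∂_1 are all 1, so H_0 ≅ Z.
  H_1: rank ker ∂_1 − rank ∂_2 = (24 − 7) − 15 = 2, and the invariant factors of ∂_2 are all 1, so H_1 ≅ Z^2.
  H_2: rank ker ∂_2 − rank ∂_3 = (16 − 15) − 0 = 1, and there is no ∂_3, so H_2 ≅ Z.

(K is a triangulation of the torus T^2.)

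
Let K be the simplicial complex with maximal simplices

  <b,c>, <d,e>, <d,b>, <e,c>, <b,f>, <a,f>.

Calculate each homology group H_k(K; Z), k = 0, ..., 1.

H_0 = Z,  H_1 = Z.

Fix the vertex order a < b < c < d < e < f and write every simplex with vertices in increasing order. Then dim K = 1 and the simplices of K are:

  0-simplices (6): a, b, c, d, e, f
  1-simplices (6): af, bc, bd, bf, ce, de

so the chain groups are C_0 ≅ Z^6, C_1 ≅ Z^6.

∂_1: C_1 → C_0 is given by ∂[p,q] = [q] − [p]. For instance
  ∂af = f − a.
As a 6×6 matrix over Z this has rank 5, with invariant factors (1,1,1,1,1).

Now H_k = ker ∂_k / im ∂_{k+1}, so:

  H_0: rank C_0 − rank ∂_1 = 6 − 5 = 1, and the invariant factors of ∂_1 are all 1, so H_0 ≅ Z.
  H_1: rank ker ∂_1 − rank ∂_2 = (6 − 5) − 0 = 1, and there is no ∂_2, so H_1 ≅ Z.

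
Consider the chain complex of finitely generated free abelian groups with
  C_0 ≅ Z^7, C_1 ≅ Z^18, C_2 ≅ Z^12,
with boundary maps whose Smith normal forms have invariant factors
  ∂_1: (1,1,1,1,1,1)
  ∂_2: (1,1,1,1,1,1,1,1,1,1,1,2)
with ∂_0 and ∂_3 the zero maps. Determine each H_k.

H_0 ≅ Z,  H_1 ≅ Z_2,  H_2 = 0.

H_0: b_0 = 7 − 0 − 6 = 1; torsion from ∂_1 factors > 1: none. So H_0 ≅ Z.
H_1: b_1 = 18 − 6 − 12 = 0; torsion from ∂_2 factors > 1: [2]. So H_1 ≅ Z_2.
H_2: b_2 = 12 − 12 − 0 = 0; torsion from ∂_3 factors > 1: none. So H_2 ≅ 0.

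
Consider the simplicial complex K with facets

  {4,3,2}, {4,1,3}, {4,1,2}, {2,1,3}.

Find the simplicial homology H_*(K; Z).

H_0 = Z,  H_1 = 0,  H_2 = Z.

Fix the vertex order 1 < 2 < 3 < 4 and write every simplex with vertices in increasing order. Then dim K = 2 and the simplices of K are:

  0-simplices (4): [1], [2], [3], [4]
  1-simplices (6): [1,2], [1,3], [1,4], [2,3], [2,4], [3,4]
  2-simplices (4): [1,2,3], [1,2,4], [1,3,4], [2,3,4]

so the chain groups are C_0 ≅ Z^4, C_1 ≅ Z^6, C_2 ≅ Z^4.

∂_1: C_1 → C_0 sends each edge [p,q] (with p < q) to q − p. For instance
  ∂[1,2] = [2] − [1].
This gives a 4×6 integer matrix of rank 3; reducing to Smith normal form yields diagonal entries (1,1,1).

∂_2: C_2 → C_1 acts by ∂[p,q,r] = [q,r] − [p,r] + [p,q]. For instance
  ∂[2,3,4] = [3,4] − [2,4] + [2,3],
  ∂[1,3,4] = [3,4] − [1,4] + [1,3].
This gives a 6×4 integer matrix of rank 3; reducing to Smith normal form yields diagonal entries (1,1,1).

Now H_k = ker ∂_k / im ∂_{k+1}, so:

  H_0: rank C_0 − rank ∂_1 = 4 − 3 = 1, and the invariant factors of ∂_1 are all 1, so H_0 = Z.
  H_1: rank ker ∂_1 − rank ∂_2 = (6 − 3) − 3 = 0, and the invariant factors of ∂_2 are all 1, so H_1 = 0.
  H_2: rank ker ∂_2 − rank ∂_3 = (4 − 3) − 0 = 1, and there is no ∂_3, so H_2 = Z.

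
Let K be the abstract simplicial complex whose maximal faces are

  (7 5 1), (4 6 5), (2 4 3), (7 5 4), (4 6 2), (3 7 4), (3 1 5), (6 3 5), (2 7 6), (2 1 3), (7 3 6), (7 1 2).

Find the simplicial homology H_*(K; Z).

H_0 = Z,  H_1 = Z/2Z,  H_2 = 0.

Take the total order 1 < 2 < 3 < 4 < 5 < 6 < 7 on the vertex set. Then K (dimension 2) consists of the simplices:

  0-simplices (7): [1], [2], [3], [4], [5], [6], [7]
  1-simplices (18): [1,2], [1,3], [1,5], [1,7], [2,3], [2,4], [2,6], [2,7], [3,4], [3,5], [3,6], [3,7], [4,5], [4,6], [4,7], [5,6], [5,7], [6,7]
  2-simplices (12): [1,2,3], [1,2,7], [1,3,5], [1,5,7], [2,3,4], [2,4,6], [2,6,7], [3,4,7], [3,5,6], [3,6,7], [4,5,6], [4,5,7]

so the chain groups are C_0 ≅ Z^7, C_1 ≅ Z^18, C_2 ≅ Z^12.

∂_1: C_1 → C_0 maps an edge to its endpoints' difference, ∂[p,q] = q − p. For instance
  ∂[5,6] = [6] − [5].
The 7×18 boundary matrix has rank 6 and Smith normal form diag(1,1,1,1,1,1).

∂_2: C_2 → C_1 sends each 2-simplex [p,q,r] to [q,r] − [p,r] + [p,q]. For instance
  ∂[4,5,6] = [5,6] − [4,6] + [4,5],
  ∂[4,5,7] = [5,7] − [4,7] + [4,5].
The resulting 18×12 matrix has rank 12, and its Smith normal form has invariant factors (1,1,1,1,1,1,1,1,1,1,1,2).

From H_k ≅ ker(∂_k) / im(∂_{k+1}) we obtain:

  H_0: rank C_0 − rank ∂_1 = 7 − 6 = 1, and the invariant factors of ∂_1 are all 1, so H_0 = Z.
  H_1: rank ker ∂_1 − rank ∂_2 = (18 − 6) − 12 = 0, and ∂_2 has invariant factor 2 > 1, so H_1 = Z/2Z.
  H_2: rank ker ∂_2 − rank ∂_3 = (12 − 12) − 0 = 0, and there is no ∂_3, so H_2 = 0.

As a check, the Euler characteristic is 7 − 18 + 12 = 1, which agrees with 1 − 0 + 0 = 1.
(K is a triangulation of the real projective plane RP^2.)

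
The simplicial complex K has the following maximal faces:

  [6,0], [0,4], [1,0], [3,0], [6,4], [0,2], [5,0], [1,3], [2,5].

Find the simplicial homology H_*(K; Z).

H_0 ≅ Z,  H_1 ≅ Z^3.

K has 7 vertices, 9 edges.
rank ∂_0 = 0, rank ∂_1 = 6 ⇒ b_0 = 7 − 0 − 6 = 1; all invariant factors of ∂_1 are 1 so no torsion. So H_0 ≅ Z.
rank ∂_1 = 6, rank ∂_2 = 0 ⇒ b_1 = 9 − 6 − 0 = 3. So H_1 ≅ Z^3.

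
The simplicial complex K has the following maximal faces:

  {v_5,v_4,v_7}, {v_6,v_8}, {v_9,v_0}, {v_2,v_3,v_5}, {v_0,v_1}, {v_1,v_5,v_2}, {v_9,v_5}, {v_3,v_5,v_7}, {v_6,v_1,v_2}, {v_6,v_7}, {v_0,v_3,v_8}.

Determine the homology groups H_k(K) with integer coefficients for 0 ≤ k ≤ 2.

K has 10 vertices, 19 edges, 6 triangles.
rank ∂_0 = 0, rank ∂_1 = 9 ⇒ b_0 = 10 − 0 − 9 = 1; all invariant factors of ∂_1 are 1 so no torsion. So H_0 ≅ Z.
rank ∂_1 = 9, rank ∂_2 = 6 ⇒ b_1 = 19 − 9 − 6 = 4; all invariant factors of ∂_2 are 1 so no torsion. So H_1 ≅ Z^4.
rank ∂_2 = 6, rank ∂_3 = 0 ⇒ b_2 = 6 − 6 − 0 = 0. So H_2 ≅ 0.

H_0 ≅ Z,  H_1 ≅ Z^4,  H_2 = 0.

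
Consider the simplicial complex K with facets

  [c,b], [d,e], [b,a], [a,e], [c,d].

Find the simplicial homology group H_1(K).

H_1 = Z.

Fix the vertex order a < b < c < d < e and write every simplex with vertices in increasing order. Then dim K = 1 and the simplices of K are:

  0-simplices (5): a, b, c, d, e
  1-simplices (5): ab, ae, bc, cd, de

Hence C_0 ≅ Z^5, C_1 ≅ Z^5.

∂_1: C_1 → C_0 maps an edge to its endpoints' difference, ∂[p,q] = q − p. For instance
  ∂ae = e − a.
The resulting 5×5 matrix has rank 4, and its Smith normal form has invariant factors (1,1,1,1).

Computing H_k = (kernel of ∂_k) / (image of ∂_{k+1}):

  H_1: rank ker ∂_1 − rank ∂_2 = (5 − 4) − 0 = 1, and there is no ∂_2, so H_1 ≅ Z.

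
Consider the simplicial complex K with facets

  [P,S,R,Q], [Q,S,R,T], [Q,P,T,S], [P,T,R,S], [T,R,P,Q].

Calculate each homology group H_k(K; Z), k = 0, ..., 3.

Order the vertices as P < Q < R < S < T. Listing each simplex with vertices in this order, K has dimension 3 with simplices:

  0-simplices (5): P, Q, R, S, T
  1-simplices (10): PQ, PR, PS, PT, QR, QS, QT, RS, RT, ST
  2-simplices (10): PQR, PQS, PQT, PRS, PRT, PST, QRS, QRT, QST, RST
  3-simplices (5): PQRS, PQRT, PQST, PRST, QRST

giving chain groups C_0 ≅ Z^5, C_1 ≅ Z^10, C_2 ≅ Z^10, C_3 ≅ Z^5.

∂_1: C_1 → C_0 maps an edge to its endpoints' difference, ∂[p,q] = q − p.
This gives a 5×10 integer matrix of rank 4; reducing to Smith normal form yields diagonal entries (1,1,1,1).

The boundary map ∂_2: C_2 → C_1 sends each 2-simplex [p,q,r] to [q,r] − [p,r] + [p,q]. For instance
  ∂PST = ST − PT + PS,
  ∂QST = ST − QT + QS.
This gives a 10×10 integer matrix of rank 6; reducing to Smith normal form yields diagonal entries (1,1,1,1,1,1).

The boundary map ∂_3: C_3 → C_2 sends each 3-simplex σ to the alternating sum Σ_i (−1)^i (σ with its i-th vertex removed). For instance
  ∂PQRS = QRS − PRS + PQS − PQR,
  ∂PRST = RST − PST + PRT − PRS.
The 10×5 boundary matrix has rank 4 and Smith normal form diag(1,1,1,1).

Computing H_k = (kernel of ∂_k) / (image of ∂_{k+1}):

  H_0: rank C_0 − rank ∂_1 = 5 − 4 = 1, and the invariant factors of ∂_1 are all 1, so H_0 = Z.
  H_1: rank ker ∂_1 − rank ∂_2 = (10 − 4) − 6 = 0, and the invariant factors of ∂_2 are all 1, so H_1 = 0.
  H_2: rank ker ∂_2 − rank ∂_3 = (10 − 6) − 4 = 0, and the invariant factors of ∂_3 are all 1, so H_2 = 0.
  H_3: rank ker ∂_3 − rank ∂_4 = (5 − 4) − 0 = 1, and there is no ∂_4, so H_3 = Z.

H_0 ≅ Z,  H_1 = 0,  H_2 = 0,  H_3 ≅ Z.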